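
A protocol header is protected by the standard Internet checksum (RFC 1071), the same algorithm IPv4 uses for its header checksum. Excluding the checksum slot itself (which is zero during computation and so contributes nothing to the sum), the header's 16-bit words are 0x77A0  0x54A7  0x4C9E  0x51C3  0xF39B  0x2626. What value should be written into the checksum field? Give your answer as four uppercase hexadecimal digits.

One's-complement addition (fold any carry out of bit 15 back into bit 0):
  0x77A0 + 0x54A7 = 0x0CC47
  0xCC47 + 0x4C9E = 0x118E5 → wrap carry → 0x18E6
  0x18E6 + 0x51C3 = 0x06AA9
  0x6AA9 + 0xF39B = 0x15E44 → wrap carry → 0x5E45
  0x5E45 + 0x2626 = 0x0846B
One's-complement sum = 0x846B.
Checksum = ~0x846B & 0xFFFF = 0x7B94.

7B94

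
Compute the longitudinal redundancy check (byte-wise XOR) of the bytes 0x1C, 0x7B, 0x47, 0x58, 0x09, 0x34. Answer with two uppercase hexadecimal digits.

XOR the bytes together:
  start with 0x1C
  0x1C ⊕ 0x7B = 0x67
  0x67 ⊕ 0x47 = 0x20
  0x20 ⊕ 0x58 = 0x78
  0x78 ⊕ 0x09 = 0x71
  0x71 ⊕ 0x34 = 0x45

45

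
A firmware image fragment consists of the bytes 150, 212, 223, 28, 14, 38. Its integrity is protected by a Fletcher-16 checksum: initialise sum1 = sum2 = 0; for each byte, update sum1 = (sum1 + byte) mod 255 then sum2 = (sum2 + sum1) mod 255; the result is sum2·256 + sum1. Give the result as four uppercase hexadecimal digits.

Running sums (mod 255):
  after byte 0 (150): sum1=150, sum2=150
  after byte 1 (212): sum1=107, sum2=2
  after byte 2 (223): sum1=75, sum2=77
  after byte 3 (28): sum1=103, sum2=180
  after byte 4 (14): sum1=117, sum2=42
  after byte 5 (38): sum1=155, sum2=197
Checksum = sum2·256 + sum1 = 197·256 + 155 = 50587 = 0xC59B.

C59B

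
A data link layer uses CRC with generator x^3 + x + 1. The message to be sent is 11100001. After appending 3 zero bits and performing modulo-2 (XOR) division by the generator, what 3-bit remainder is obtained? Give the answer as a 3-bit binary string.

110

Append 3 zeros: 11100001000. Divide by 1011 (XOR where the leading bit is 1):
  pos 0: 1110 XOR 1011 = 0101
  pos 1: 1010 XOR 1011 = 0001
  pos 4: 1001 XOR 1011 = 0010
  pos 6: 1000 XOR 1011 = 0011
Remainder (last 3 bits) = 110. This is the CRC / FCS.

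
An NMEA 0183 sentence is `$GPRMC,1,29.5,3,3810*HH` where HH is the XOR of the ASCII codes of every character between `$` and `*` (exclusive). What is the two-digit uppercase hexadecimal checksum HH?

53

XOR the ASCII codes of the payload characters:
  'G' = 0x47 → acc = 0x47
  'P' = 0x50 → acc = 0x17
  'R' = 0x52 → acc = 0x45
  'M' = 0x4D → acc = 0x08
  'C' = 0x43 → acc = 0x4B
  ',' = 0x2C → acc = 0x67
  '1' = 0x31 → acc = 0x56
  ',' = 0x2C → acc = 0x7A
  '2' = 0x32 → acc = 0x48
  '9' = 0x39 → acc = 0x71
  '.' = 0x2E → acc = 0x5F
  '5' = 0x35 → acc = 0x6A
  ',' = 0x2C → acc = 0x46
  '3' = 0x33 → acc = 0x75
  ',' = 0x2C → acc = 0x59
  '3' = 0x33 → acc = 0x6A
  '8' = 0x38 → acc = 0x52
  '1' = 0x31 → acc = 0x63
  '0' = 0x30 → acc = 0x53
Checksum = 0x53.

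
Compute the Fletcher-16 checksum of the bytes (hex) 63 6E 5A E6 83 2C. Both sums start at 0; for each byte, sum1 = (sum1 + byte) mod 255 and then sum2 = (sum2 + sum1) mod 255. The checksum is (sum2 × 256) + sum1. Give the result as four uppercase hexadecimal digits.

Running sums (mod 255):
  after byte 0 (63): sum1=99, sum2=99
  after byte 1 (6E): sum1=209, sum2=53
  after byte 2 (5A): sum1=44, sum2=97
  after byte 3 (E6): sum1=19, sum2=116
  after byte 4 (83): sum1=150, sum2=11
  after byte 5 (2C): sum1=194, sum2=205
Checksum = sum2·256 + sum1 = 205·256 + 194 = 52674 = 0xCDC2.

CDC2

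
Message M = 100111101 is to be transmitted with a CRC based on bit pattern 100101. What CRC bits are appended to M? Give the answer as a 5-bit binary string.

Append 5 zeros: 10011110100000. Divide by 100101 (XOR where the leading bit is 1):
  pos 0: 100111 XOR 100101 = 000010
  pos 4: 101010 XOR 100101 = 001111
  pos 6: 111100 XOR 100101 = 011001
  pos 7: 110010 XOR 100101 = 010111
  pos 8: 101110 XOR 100101 = 001011
Remainder (last 5 bits) = 01011. This is the CRC / FCS.

01011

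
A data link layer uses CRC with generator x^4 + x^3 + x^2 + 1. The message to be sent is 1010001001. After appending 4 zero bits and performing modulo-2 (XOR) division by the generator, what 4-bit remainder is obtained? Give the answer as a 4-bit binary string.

Append 4 zeros: 10100010010000. Divide by 11101 (XOR where the leading bit is 1):
  pos 0: 10100 XOR 11101 = 01001
  pos 1: 10010 XOR 11101 = 01111
  pos 2: 11111 XOR 11101 = 00010
  pos 5: 10001 XOR 11101 = 01100
  pos 6: 11000 XOR 11101 = 00101
  pos 8: 10100 XOR 11101 = 01001
  pos 9: 10010 XOR 11101 = 01111
Remainder (last 4 bits) = 1111. This is the CRC / FCS.

1111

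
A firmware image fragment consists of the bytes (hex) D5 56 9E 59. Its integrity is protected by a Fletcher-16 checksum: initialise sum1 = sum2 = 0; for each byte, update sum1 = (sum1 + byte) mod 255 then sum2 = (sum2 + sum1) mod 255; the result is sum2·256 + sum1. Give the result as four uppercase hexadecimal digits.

Running sums (mod 255):
  after byte 0 (D5): sum1=213, sum2=213
  after byte 1 (56): sum1=44, sum2=2
  after byte 2 (9E): sum1=202, sum2=204
  after byte 3 (59): sum1=36, sum2=240
Checksum = sum2·256 + sum1 = 240·256 + 36 = 61476 = 0xF024.

F024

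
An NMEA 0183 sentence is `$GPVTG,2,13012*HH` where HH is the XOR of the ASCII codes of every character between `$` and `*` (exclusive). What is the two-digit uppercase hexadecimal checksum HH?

51

XOR the ASCII codes of the payload characters:
  'G' = 0x47 → acc = 0x47
  'P' = 0x50 → acc = 0x17
  'V' = 0x56 → acc = 0x41
  'T' = 0x54 → acc = 0x15
  'G' = 0x47 → acc = 0x52
  ',' = 0x2C → acc = 0x7E
  '2' = 0x32 → acc = 0x4C
  ',' = 0x2C → acc = 0x60
  '1' = 0x31 → acc = 0x51
  '3' = 0x33 → acc = 0x62
  '0' = 0x30 → acc = 0x52
  '1' = 0x31 → acc = 0x63
  '2' = 0x32 → acc = 0x51
Checksum = 0x51.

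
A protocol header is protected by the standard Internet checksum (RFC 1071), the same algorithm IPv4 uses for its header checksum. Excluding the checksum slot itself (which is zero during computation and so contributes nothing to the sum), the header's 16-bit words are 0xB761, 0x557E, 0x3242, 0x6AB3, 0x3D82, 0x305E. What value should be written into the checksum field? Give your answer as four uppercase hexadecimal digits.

E849

One's-complement addition (fold any carry out of bit 15 back into bit 0):
  0xB761 + 0x557E = 0x10CDF → wrap carry → 0x0CE0
  0x0CE0 + 0x3242 = 0x03F22
  0x3F22 + 0x6AB3 = 0x0A9D5
  0xA9D5 + 0x3D82 = 0x0E757
  0xE757 + 0x305E = 0x117B5 → wrap carry → 0x17B6
One's-complement sum = 0x17B6.
Checksum = ~0x17B6 & 0xFFFF = 0xE849.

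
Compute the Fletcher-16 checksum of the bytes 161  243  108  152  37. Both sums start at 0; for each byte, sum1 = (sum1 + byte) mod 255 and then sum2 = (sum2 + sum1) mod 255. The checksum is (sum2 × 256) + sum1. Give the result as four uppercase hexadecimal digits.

Running sums (mod 255):
  after byte 0 (161): sum1=161, sum2=161
  after byte 1 (243): sum1=149, sum2=55
  after byte 2 (108): sum1=2, sum2=57
  after byte 3 (152): sum1=154, sum2=211
  after byte 4 (37): sum1=191, sum2=147
Checksum = sum2·256 + sum1 = 147·256 + 191 = 37823 = 0x93BF.

93BF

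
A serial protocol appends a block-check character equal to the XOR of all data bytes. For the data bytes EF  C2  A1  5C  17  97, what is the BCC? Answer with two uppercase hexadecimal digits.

XOR the bytes together:
  start with 0xEF
  0xEF ⊕ 0xC2 = 0x2D
  0x2D ⊕ 0xA1 = 0x8C
  0x8C ⊕ 0x5C = 0xD0
  0xD0 ⊕ 0x17 = 0xC7
  0xC7 ⊕ 0x97 = 0x50

50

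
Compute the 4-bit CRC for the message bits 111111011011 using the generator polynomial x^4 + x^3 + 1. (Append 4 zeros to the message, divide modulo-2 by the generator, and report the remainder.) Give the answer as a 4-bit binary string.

Append 4 zeros: 1111110110110000. Divide by 11001 (XOR where the leading bit is 1):
  pos 0: 11111 XOR 11001 = 00110
  pos 2: 11010 XOR 11001 = 00011
  pos 5: 11110 XOR 11001 = 00111
  pos 7: 11111 XOR 11001 = 00110
  pos 9: 11000 XOR 11001 = 00001
Remainder (last 4 bits) = 0100. This is the CRC / FCS.

0100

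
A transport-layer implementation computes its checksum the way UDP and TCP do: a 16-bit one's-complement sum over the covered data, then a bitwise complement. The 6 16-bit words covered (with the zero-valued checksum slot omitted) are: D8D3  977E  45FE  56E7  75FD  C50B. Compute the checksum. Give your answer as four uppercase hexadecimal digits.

One's-complement addition (fold any carry out of bit 15 back into bit 0):
  0xD8D3 + 0x977E = 0x17051 → wrap carry → 0x7052
  0x7052 + 0x45FE = 0x0B650
  0xB650 + 0x56E7 = 0x10D37 → wrap carry → 0x0D38
  0x0D38 + 0x75FD = 0x08335
  0x8335 + 0xC50B = 0x14840 → wrap carry → 0x4841
One's-complement sum = 0x4841.
Checksum = ~0x4841 & 0xFFFF = 0xB7BE.

B7BE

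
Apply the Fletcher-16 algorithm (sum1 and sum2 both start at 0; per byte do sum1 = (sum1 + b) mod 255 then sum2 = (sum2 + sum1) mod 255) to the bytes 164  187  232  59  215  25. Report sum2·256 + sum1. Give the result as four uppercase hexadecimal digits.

A475

Running sums (mod 255):
  after byte 0 (164): sum1=164, sum2=164
  after byte 1 (187): sum1=96, sum2=5
  after byte 2 (232): sum1=73, sum2=78
  after byte 3 (59): sum1=132, sum2=210
  after byte 4 (215): sum1=92, sum2=47
  after byte 5 (25): sum1=117, sum2=164
Checksum = sum2·256 + sum1 = 164·256 + 117 = 42101 = 0xA475.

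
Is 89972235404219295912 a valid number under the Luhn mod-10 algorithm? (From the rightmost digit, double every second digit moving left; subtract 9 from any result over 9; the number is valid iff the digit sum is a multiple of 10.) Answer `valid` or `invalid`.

invalid

From the right, keep odd positions and double even positions (subtract 9 from any doubled value over 9):
  doubled (positions 2,4,...): 2 1 4 2 8 8 6 4 9 7 → sum 51
  kept (positions 1,3,...): 2 9 9 9 2 0 5 2 7 9 → sum 54
Total = 105.
105 mod 10 = 5, so the number is invalid.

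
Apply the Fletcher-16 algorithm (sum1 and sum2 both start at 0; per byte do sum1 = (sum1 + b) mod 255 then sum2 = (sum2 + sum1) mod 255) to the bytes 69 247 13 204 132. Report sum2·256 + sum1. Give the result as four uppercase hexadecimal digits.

Running sums (mod 255):
  after byte 0 (69): sum1=69, sum2=69
  after byte 1 (247): sum1=61, sum2=130
  after byte 2 (13): sum1=74, sum2=204
  after byte 3 (204): sum1=23, sum2=227
  after byte 4 (132): sum1=155, sum2=127
Checksum = sum2·256 + sum1 = 127·256 + 155 = 32667 = 0x7F9B.

7F9B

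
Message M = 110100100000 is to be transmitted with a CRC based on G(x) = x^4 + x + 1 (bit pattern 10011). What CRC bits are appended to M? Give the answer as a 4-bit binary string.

Append 4 zeros: 1101001000000000. Divide by 10011 (XOR where the leading bit is 1):
  pos 0: 11010 XOR 10011 = 01001
  pos 1: 10010 XOR 10011 = 00001
  pos 5: 11000 XOR 10011 = 01011
  pos 6: 10110 XOR 10011 = 00101
  pos 8: 10100 XOR 10011 = 00111
  pos 10: 11100 XOR 10011 = 01111
  pos 11: 11110 XOR 10011 = 01101
Remainder (last 4 bits) = 1101. This is the CRC / FCS.

1101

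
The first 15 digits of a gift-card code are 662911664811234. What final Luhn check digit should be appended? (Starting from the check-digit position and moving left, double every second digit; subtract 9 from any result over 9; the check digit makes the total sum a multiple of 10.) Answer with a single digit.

Partial digits right→left: 4 3 2 1 1 8 4 6 6 1 1 9 2 6 6
Double every second digit counting from the check-digit position (so the 1st, 3rd, 5th, ... of the partial from the right).
  doubled (with −9 where >9): 8 4 2 8 3 2 4 3 → sum 34
  kept as-is: 3 1 8 6 1 9 6 → sum 34
Total = 34 + 34 = 68.
Check digit = (10 − (68 mod 10)) mod 10 = 2.

2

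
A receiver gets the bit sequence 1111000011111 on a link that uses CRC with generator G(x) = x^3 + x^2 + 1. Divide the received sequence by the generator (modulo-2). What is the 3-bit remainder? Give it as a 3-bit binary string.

Modulo-2 division of 1111000011111 by 1101:
  pos 0: 1111 XOR 1101 = 0010
  pos 2: 1000 XOR 1101 = 0101
  pos 3: 1010 XOR 1101 = 0111
  pos 4: 1110 XOR 1101 = 0011
  pos 6: 1111 XOR 1101 = 0010
  pos 8: 1011 XOR 1101 = 0110
  pos 9: 1101 XOR 1101 = 0000
Remainder = 000 (zero — the frame passes the CRC check).

000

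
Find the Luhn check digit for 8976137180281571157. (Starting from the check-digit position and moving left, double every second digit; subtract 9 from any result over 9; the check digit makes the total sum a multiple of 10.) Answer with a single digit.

8

Partial digits right→left: 7 5 1 1 7 5 1 8 2 0 8 1 7 3 1 6 7 9 8
Double every second digit counting from the check-digit position (so the 1st, 3rd, 5th, ... of the partial from the right).
  doubled (with −9 where >9): 5 2 5 2 4 7 5 2 5 7 → sum 44
  kept as-is: 5 1 5 8 0 1 3 6 9 → sum 38
Total = 44 + 38 = 82.
Check digit = (10 − (82 mod 10)) mod 10 = 8.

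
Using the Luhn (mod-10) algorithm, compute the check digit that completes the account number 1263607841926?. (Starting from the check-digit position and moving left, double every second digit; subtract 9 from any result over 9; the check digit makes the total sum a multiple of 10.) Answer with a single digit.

1

Partial digits right→left: 6 2 9 1 4 8 7 0 6 3 6 2 1
Double every second digit counting from the check-digit position (so the 1st, 3rd, 5th, ... of the partial from the right).
  doubled (with −9 where >9): 3 9 8 5 3 3 2 → sum 33
  kept as-is: 2 1 8 0 3 2 → sum 16
Total = 33 + 16 = 49.
Check digit = (10 − (49 mod 10)) mod 10 = 1.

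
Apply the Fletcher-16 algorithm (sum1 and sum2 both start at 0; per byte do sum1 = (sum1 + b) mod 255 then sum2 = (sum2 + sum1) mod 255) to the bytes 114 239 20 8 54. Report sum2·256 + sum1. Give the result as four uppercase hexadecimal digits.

7EB4

Running sums (mod 255):
  after byte 0 (114): sum1=114, sum2=114
  after byte 1 (239): sum1=98, sum2=212
  after byte 2 (20): sum1=118, sum2=75
  after byte 3 (8): sum1=126, sum2=201
  after byte 4 (54): sum1=180, sum2=126
Checksum = sum2·256 + sum1 = 126·256 + 180 = 32436 = 0x7EB4.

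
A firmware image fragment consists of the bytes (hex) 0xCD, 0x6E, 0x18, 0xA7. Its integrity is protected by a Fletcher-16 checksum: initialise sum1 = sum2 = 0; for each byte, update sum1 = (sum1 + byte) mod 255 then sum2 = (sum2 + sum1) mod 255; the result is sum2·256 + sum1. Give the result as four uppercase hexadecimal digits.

Running sums (mod 255):
  after byte 0 (0xCD): sum1=205, sum2=205
  after byte 1 (0x6E): sum1=60, sum2=10
  after byte 2 (0x18): sum1=84, sum2=94
  after byte 3 (0xA7): sum1=251, sum2=90
Checksum = sum2·256 + sum1 = 90·256 + 251 = 23291 = 0x5AFB.

5AFB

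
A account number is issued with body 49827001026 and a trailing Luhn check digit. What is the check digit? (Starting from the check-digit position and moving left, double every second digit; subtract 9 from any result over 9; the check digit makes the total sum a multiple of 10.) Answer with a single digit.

3

Partial digits right→left: 6 2 0 1 0 0 7 2 8 9 4
Double every second digit counting from the check-digit position (so the 1st, 3rd, 5th, ... of the partial from the right).
  doubled (with −9 where >9): 3 0 0 5 7 8 → sum 23
  kept as-is: 2 1 0 2 9 → sum 14
Total = 23 + 14 = 37.
Check digit = (10 − (37 mod 10)) mod 10 = 3.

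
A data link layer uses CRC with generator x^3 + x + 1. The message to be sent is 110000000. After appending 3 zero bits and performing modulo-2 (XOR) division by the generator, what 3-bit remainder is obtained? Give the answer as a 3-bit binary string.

Append 3 zeros: 110000000000. Divide by 1011 (XOR where the leading bit is 1):
  pos 0: 1100 XOR 1011 = 0111
  pos 1: 1110 XOR 1011 = 0101
  pos 2: 1010 XOR 1011 = 0001
  pos 5: 1000 XOR 1011 = 0011
  pos 7: 1100 XOR 1011 = 0111
  pos 8: 1110 XOR 1011 = 0101
Remainder (last 3 bits) = 101. This is the CRC / FCS.

101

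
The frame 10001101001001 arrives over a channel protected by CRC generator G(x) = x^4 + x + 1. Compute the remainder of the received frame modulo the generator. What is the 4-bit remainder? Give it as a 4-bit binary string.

0111

Modulo-2 division of 10001101001001 by 10011:
  pos 0: 10001 XOR 10011 = 00010
  pos 3: 10101 XOR 10011 = 00110
  pos 5: 11000 XOR 10011 = 01011
  pos 6: 10111 XOR 10011 = 00100
  pos 8: 10000 XOR 10011 = 00011
Remainder = 0111 (nonzero — an error is detected).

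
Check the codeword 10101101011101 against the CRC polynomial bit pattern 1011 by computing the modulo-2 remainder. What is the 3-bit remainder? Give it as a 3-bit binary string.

Modulo-2 division of 10101101011101 by 1011:
  pos 0: 1010 XOR 1011 = 0001
  pos 3: 1110 XOR 1011 = 0101
  pos 4: 1011 XOR 1011 = 0000
  pos 9: 1110 XOR 1011 = 0101
  pos 10: 1011 XOR 1011 = 0000
Remainder = 000 (zero — the frame passes the CRC check).

000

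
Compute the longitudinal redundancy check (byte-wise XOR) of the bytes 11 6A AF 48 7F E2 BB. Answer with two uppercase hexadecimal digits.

BA

XOR the bytes together:
  start with 0x11
  0x11 ⊕ 0x6A = 0x7B
  0x7B ⊕ 0xAF = 0xD4
  0xD4 ⊕ 0x48 = 0x9C
  0x9C ⊕ 0x7F = 0xE3
  0xE3 ⊕ 0xE2 = 0x01
  0x01 ⊕ 0xBB = 0xBA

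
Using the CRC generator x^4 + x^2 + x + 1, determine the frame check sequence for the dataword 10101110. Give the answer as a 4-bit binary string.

0111

Append 4 zeros: 101011100000. Divide by 10111 (XOR where the leading bit is 1):
  pos 0: 10101 XOR 10111 = 00010
  pos 3: 10110 XOR 10111 = 00001
  pos 7: 10000 XOR 10111 = 00111
Remainder (last 4 bits) = 0111. This is the CRC / FCS.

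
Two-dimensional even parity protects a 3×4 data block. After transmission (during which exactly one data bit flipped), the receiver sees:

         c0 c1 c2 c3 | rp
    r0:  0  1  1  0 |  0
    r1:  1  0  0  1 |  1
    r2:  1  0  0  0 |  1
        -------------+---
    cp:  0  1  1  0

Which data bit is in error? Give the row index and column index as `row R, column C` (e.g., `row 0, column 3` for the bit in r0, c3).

Recompute each row's even parity and compare to rp:
  r0: data parity 0, sent rp 0 → ok
  r1: data parity 0, sent rp 1 → mismatch
  r2: data parity 1, sent rp 1 → ok
Recompute each column's even parity and compare to cp:
  c0: data parity 0, sent cp 0 → ok
  c1: data parity 1, sent cp 1 → ok
  c2: data parity 1, sent cp 1 → ok
  c3: data parity 1, sent cp 0 → mismatch
Exactly one row (r1) and one column (c3) fail → the flipped bit is at their intersection.

row 1, column 3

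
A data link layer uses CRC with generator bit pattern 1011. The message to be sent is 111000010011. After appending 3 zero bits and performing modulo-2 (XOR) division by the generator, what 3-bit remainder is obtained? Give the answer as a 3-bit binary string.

111

Append 3 zeros: 111000010011000. Divide by 1011 (XOR where the leading bit is 1):
  pos 0: 1110 XOR 1011 = 0101
  pos 1: 1010 XOR 1011 = 0001
  pos 4: 1001 XOR 1011 = 0010
  pos 6: 1000 XOR 1011 = 0011
  pos 8: 1111 XOR 1011 = 0100
  pos 9: 1000 XOR 1011 = 0011
  pos 11: 1100 XOR 1011 = 0111
Remainder (last 3 bits) = 111. This is the CRC / FCS.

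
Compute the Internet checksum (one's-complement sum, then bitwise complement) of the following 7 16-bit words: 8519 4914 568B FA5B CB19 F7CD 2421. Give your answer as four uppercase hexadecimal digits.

F9E1

One's-complement addition (fold any carry out of bit 15 back into bit 0):
  0x8519 + 0x4914 = 0x0CE2D
  0xCE2D + 0x568B = 0x124B8 → wrap carry → 0x24B9
  0x24B9 + 0xFA5B = 0x11F14 → wrap carry → 0x1F15
  0x1F15 + 0xCB19 = 0x0EA2E
  0xEA2E + 0xF7CD = 0x1E1FB → wrap carry → 0xE1FC
  0xE1FC + 0x2421 = 0x1061D → wrap carry → 0x061E
One's-complement sum = 0x061E.
Checksum = ~0x061E & 0xFFFF = 0xF9E1.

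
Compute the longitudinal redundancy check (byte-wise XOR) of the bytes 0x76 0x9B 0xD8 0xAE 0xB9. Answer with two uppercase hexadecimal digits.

22

XOR the bytes together:
  start with 0x76
  0x76 ⊕ 0x9B = 0xED
  0xED ⊕ 0xD8 = 0x35
  0x35 ⊕ 0xAE = 0x9B
  0x9B ⊕ 0xB9 = 0x22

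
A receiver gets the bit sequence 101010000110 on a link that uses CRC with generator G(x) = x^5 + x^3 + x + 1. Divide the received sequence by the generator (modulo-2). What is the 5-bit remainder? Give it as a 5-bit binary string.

10000

Modulo-2 division of 101010000110 by 101011:
  pos 0: 101010 XOR 101011 = 000001
  pos 5: 100011 XOR 101011 = 001000
Remainder = 10000 (nonzero — an error is detected).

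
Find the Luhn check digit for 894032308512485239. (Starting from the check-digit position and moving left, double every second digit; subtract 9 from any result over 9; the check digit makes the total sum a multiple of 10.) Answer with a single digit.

3

Partial digits right→left: 9 3 2 5 8 4 2 1 5 8 0 3 2 3 0 4 9 8
Double every second digit counting from the check-digit position (so the 1st, 3rd, 5th, ... of the partial from the right).
  doubled (with −9 where >9): 9 4 7 4 1 0 4 0 9 → sum 38
  kept as-is: 3 5 4 1 8 3 3 4 8 → sum 39
Total = 38 + 39 = 77.
Check digit = (10 − (77 mod 10)) mod 10 = 3.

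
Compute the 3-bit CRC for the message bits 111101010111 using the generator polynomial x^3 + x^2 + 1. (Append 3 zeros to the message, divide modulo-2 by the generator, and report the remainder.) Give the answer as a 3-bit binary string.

111

Append 3 zeros: 111101010111000. Divide by 1101 (XOR where the leading bit is 1):
  pos 0: 1111 XOR 1101 = 0010
  pos 2: 1001 XOR 1101 = 0100
  pos 3: 1000 XOR 1101 = 0101
  pos 4: 1011 XOR 1101 = 0110
  pos 5: 1100 XOR 1101 = 0001
  pos 8: 1111 XOR 1101 = 0010
  pos 10: 1000 XOR 1101 = 0101
  pos 11: 1010 XOR 1101 = 0111
Remainder (last 3 bits) = 111. This is the CRC / FCS.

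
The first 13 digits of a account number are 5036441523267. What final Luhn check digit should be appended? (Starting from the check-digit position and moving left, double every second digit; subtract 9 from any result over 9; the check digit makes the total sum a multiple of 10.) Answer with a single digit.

Partial digits right→left: 7 6 2 3 2 5 1 4 4 6 3 0 5
Double every second digit counting from the check-digit position (so the 1st, 3rd, 5th, ... of the partial from the right).
  doubled (with −9 where >9): 5 4 4 2 8 6 1 → sum 30
  kept as-is: 6 3 5 4 6 0 → sum 24
Total = 30 + 24 = 54.
Check digit = (10 − (54 mod 10)) mod 10 = 6.

6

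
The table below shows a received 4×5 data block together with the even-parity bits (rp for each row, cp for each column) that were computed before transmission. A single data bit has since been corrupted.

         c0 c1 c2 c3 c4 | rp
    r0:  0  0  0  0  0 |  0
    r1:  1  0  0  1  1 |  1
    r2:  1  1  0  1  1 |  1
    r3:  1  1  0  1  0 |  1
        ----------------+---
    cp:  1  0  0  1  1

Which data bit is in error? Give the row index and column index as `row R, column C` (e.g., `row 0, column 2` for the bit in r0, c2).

Recompute each row's even parity and compare to rp:
  r0: data parity 0, sent rp 0 → ok
  r1: data parity 1, sent rp 1 → ok
  r2: data parity 0, sent rp 1 → mismatch
  r3: data parity 1, sent rp 1 → ok
Recompute each column's even parity and compare to cp:
  c0: data parity 1, sent cp 1 → ok
  c1: data parity 0, sent cp 0 → ok
  c2: data parity 0, sent cp 0 → ok
  c3: data parity 1, sent cp 1 → ok
  c4: data parity 0, sent cp 1 → mismatch
Exactly one row (r2) and one column (c4) fail → the flipped bit is at their intersection.

row 2, column 4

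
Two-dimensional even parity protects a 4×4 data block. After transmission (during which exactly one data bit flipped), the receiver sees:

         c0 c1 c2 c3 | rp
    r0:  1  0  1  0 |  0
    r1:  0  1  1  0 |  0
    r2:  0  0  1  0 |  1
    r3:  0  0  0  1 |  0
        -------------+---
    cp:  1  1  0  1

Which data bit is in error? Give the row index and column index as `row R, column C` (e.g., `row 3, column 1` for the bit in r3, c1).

row 3, column 2

Recompute each row's even parity and compare to rp:
  r0: data parity 0, sent rp 0 → ok
  r1: data parity 0, sent rp 0 → ok
  r2: data parity 1, sent rp 1 → ok
  r3: data parity 1, sent rp 0 → mismatch
Recompute each column's even parity and compare to cp:
  c0: data parity 1, sent cp 1 → ok
  c1: data parity 1, sent cp 1 → ok
  c2: data parity 1, sent cp 0 → mismatch
  c3: data parity 1, sent cp 1 → ok
Exactly one row (r3) and one column (c2) fail → the flipped bit is at their intersection.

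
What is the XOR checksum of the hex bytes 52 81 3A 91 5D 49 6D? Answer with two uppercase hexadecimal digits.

01

XOR the bytes together:
  start with 0x52
  0x52 ⊕ 0x81 = 0xD3
  0xD3 ⊕ 0x3A = 0xE9
  0xE9 ⊕ 0x91 = 0x78
  0x78 ⊕ 0x5D = 0x25
  0x25 ⊕ 0x49 = 0x6C
  0x6C ⊕ 0x6D = 0x01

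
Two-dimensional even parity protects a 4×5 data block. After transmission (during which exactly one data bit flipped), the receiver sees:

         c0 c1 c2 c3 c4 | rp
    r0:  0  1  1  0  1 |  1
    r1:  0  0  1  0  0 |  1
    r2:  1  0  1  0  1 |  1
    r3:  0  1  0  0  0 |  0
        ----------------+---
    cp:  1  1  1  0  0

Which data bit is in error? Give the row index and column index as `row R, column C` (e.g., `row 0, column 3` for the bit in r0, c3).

Recompute each row's even parity and compare to rp:
  r0: data parity 1, sent rp 1 → ok
  r1: data parity 1, sent rp 1 → ok
  r2: data parity 1, sent rp 1 → ok
  r3: data parity 1, sent rp 0 → mismatch
Recompute each column's even parity and compare to cp:
  c0: data parity 1, sent cp 1 → ok
  c1: data parity 0, sent cp 1 → mismatch
  c2: data parity 1, sent cp 1 → ok
  c3: data parity 0, sent cp 0 → ok
  c4: data parity 0, sent cp 0 → ok
Exactly one row (r3) and one column (c1) fail → the flipped bit is at their intersection.

row 3, column 1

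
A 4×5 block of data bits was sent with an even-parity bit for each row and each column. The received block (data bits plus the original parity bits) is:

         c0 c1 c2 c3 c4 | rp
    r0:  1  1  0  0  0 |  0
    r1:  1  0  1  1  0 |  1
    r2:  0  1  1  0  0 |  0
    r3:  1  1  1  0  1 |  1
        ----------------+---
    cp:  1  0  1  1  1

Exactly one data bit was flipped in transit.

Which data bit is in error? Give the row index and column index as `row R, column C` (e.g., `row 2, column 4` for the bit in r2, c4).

Recompute each row's even parity and compare to rp:
  r0: data parity 0, sent rp 0 → ok
  r1: data parity 1, sent rp 1 → ok
  r2: data parity 0, sent rp 0 → ok
  r3: data parity 0, sent rp 1 → mismatch
Recompute each column's even parity and compare to cp:
  c0: data parity 1, sent cp 1 → ok
  c1: data parity 1, sent cp 0 → mismatch
  c2: data parity 1, sent cp 1 → ok
  c3: data parity 1, sent cp 1 → ok
  c4: data parity 1, sent cp 1 → ok
Exactly one row (r3) and one column (c1) fail → the flipped bit is at their intersection.

row 3, column 1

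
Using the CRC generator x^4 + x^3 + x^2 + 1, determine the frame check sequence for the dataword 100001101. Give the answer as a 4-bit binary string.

0101

Append 4 zeros: 1000011010000. Divide by 11101 (XOR where the leading bit is 1):
  pos 0: 10000 XOR 11101 = 01101
  pos 1: 11011 XOR 11101 = 00110
  pos 3: 11010 XOR 11101 = 00111
  pos 5: 11110 XOR 11101 = 00011
  pos 8: 11000 XOR 11101 = 00101
Remainder (last 4 bits) = 0101. This is the CRC / FCS.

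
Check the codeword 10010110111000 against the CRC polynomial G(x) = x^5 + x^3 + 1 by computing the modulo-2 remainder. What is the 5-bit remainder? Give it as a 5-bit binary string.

00000

Modulo-2 division of 10010110111000 by 101001:
  pos 0: 100101 XOR 101001 = 001100
  pos 2: 110010 XOR 101001 = 011011
  pos 3: 110111 XOR 101001 = 011110
  pos 4: 111101 XOR 101001 = 010100
  pos 5: 101001 XOR 101001 = 000000
Remainder = 00000 (zero — the frame passes the CRC check).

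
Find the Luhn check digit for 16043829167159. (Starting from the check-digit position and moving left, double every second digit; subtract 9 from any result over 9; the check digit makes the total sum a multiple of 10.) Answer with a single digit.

0

Partial digits right→left: 9 5 1 7 6 1 9 2 8 3 4 0 6 1
Double every second digit counting from the check-digit position (so the 1st, 3rd, 5th, ... of the partial from the right).
  doubled (with −9 where >9): 9 2 3 9 7 8 3 → sum 41
  kept as-is: 5 7 1 2 3 0 1 → sum 19
Total = 41 + 19 = 60.
Check digit = (10 − (60 mod 10)) mod 10 = 0.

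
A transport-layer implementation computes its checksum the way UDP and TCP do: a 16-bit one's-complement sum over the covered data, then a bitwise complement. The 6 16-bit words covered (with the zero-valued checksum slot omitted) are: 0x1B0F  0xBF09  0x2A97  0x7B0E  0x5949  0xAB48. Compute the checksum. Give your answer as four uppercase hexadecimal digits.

7BAF

One's-complement addition (fold any carry out of bit 15 back into bit 0):
  0x1B0F + 0xBF09 = 0x0DA18
  0xDA18 + 0x2A97 = 0x104AF → wrap carry → 0x04B0
  0x04B0 + 0x7B0E = 0x07FBE
  0x7FBE + 0x5949 = 0x0D907
  0xD907 + 0xAB48 = 0x1844F → wrap carry → 0x8450
One's-complement sum = 0x8450.
Checksum = ~0x8450 & 0xFFFF = 0x7BAF.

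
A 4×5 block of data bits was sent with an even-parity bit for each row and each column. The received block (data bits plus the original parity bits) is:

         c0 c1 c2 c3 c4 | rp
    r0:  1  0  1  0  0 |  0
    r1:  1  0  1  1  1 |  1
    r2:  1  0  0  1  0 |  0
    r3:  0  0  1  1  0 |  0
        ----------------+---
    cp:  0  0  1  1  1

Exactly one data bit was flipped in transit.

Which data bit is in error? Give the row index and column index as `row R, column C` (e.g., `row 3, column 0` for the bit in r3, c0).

Recompute each row's even parity and compare to rp:
  r0: data parity 0, sent rp 0 → ok
  r1: data parity 0, sent rp 1 → mismatch
  r2: data parity 0, sent rp 0 → ok
  r3: data parity 0, sent rp 0 → ok
Recompute each column's even parity and compare to cp:
  c0: data parity 1, sent cp 0 → mismatch
  c1: data parity 0, sent cp 0 → ok
  c2: data parity 1, sent cp 1 → ok
  c3: data parity 1, sent cp 1 → ok
  c4: data parity 1, sent cp 1 → ok
Exactly one row (r1) and one column (c0) fail → the flipped bit is at their intersection.

row 1, column 0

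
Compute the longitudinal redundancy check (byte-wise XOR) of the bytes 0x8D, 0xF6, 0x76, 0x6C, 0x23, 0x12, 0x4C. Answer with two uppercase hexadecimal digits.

1C

XOR the bytes together:
  start with 0x8D
  0x8D ⊕ 0xF6 = 0x7B
  0x7B ⊕ 0x76 = 0x0D
  0x0D ⊕ 0x6C = 0x61
  0x61 ⊕ 0x23 = 0x42
  0x42 ⊕ 0x12 = 0x50
  0x50 ⊕ 0x4C = 0x1C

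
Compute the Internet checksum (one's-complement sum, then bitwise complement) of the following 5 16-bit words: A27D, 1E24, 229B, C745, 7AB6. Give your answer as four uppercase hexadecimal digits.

DAC6

One's-complement addition (fold any carry out of bit 15 back into bit 0):
  0xA27D + 0x1E24 = 0x0C0A1
  0xC0A1 + 0x229B = 0x0E33C
  0xE33C + 0xC745 = 0x1AA81 → wrap carry → 0xAA82
  0xAA82 + 0x7AB6 = 0x12538 → wrap carry → 0x2539
One's-complement sum = 0x2539.
Checksum = ~0x2539 & 0xFFFF = 0xDAC6.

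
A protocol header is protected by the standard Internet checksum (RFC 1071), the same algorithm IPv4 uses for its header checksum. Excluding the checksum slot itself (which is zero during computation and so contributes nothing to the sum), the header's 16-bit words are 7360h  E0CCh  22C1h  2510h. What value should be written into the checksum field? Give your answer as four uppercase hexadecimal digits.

6401

One's-complement addition (fold any carry out of bit 15 back into bit 0):
  0x7360 + 0xE0CC = 0x1542C → wrap carry → 0x542D
  0x542D + 0x22C1 = 0x076EE
  0x76EE + 0x2510 = 0x09BFE
One's-complement sum = 0x9BFE.
Checksum = ~0x9BFE & 0xFFFF = 0x6401.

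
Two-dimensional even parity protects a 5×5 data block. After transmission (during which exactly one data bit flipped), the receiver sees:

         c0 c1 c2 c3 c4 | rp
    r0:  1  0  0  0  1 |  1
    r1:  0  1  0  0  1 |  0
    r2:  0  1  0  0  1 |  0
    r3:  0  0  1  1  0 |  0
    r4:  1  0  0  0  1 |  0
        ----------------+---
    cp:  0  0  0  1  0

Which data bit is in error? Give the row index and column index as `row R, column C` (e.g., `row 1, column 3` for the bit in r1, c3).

Recompute each row's even parity and compare to rp:
  r0: data parity 0, sent rp 1 → mismatch
  r1: data parity 0, sent rp 0 → ok
  r2: data parity 0, sent rp 0 → ok
  r3: data parity 0, sent rp 0 → ok
  r4: data parity 0, sent rp 0 → ok
Recompute each column's even parity and compare to cp:
  c0: data parity 0, sent cp 0 → ok
  c1: data parity 0, sent cp 0 → ok
  c2: data parity 1, sent cp 0 → mismatch
  c3: data parity 1, sent cp 1 → ok
  c4: data parity 0, sent cp 0 → ok
Exactly one row (r0) and one column (c2) fail → the flipped bit is at their intersection.

row 0, column 2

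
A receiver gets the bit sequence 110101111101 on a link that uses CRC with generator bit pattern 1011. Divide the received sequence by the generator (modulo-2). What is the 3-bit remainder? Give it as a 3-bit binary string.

Modulo-2 division of 110101111101 by 1011:
  pos 0: 1101 XOR 1011 = 0110
  pos 1: 1100 XOR 1011 = 0111
  pos 2: 1111 XOR 1011 = 0100
  pos 3: 1001 XOR 1011 = 0010
  pos 5: 1011 XOR 1011 = 0000
Remainder = 101 (nonzero — an error is detected).

101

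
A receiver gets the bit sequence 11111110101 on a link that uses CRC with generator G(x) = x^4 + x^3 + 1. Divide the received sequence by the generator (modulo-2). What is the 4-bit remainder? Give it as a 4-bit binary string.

Modulo-2 division of 11111110101 by 11001:
  pos 0: 11111 XOR 11001 = 00110
  pos 2: 11011 XOR 11001 = 00010
  pos 5: 10010 XOR 11001 = 01011
  pos 6: 10111 XOR 11001 = 01110
Remainder = 1110 (nonzero — an error is detected).

1110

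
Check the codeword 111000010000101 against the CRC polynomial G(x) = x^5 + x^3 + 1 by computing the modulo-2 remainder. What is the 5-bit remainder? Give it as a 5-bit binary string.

00000

Modulo-2 division of 111000010000101 by 101001:
  pos 0: 111000 XOR 101001 = 010001
  pos 1: 100010 XOR 101001 = 001011
  pos 3: 101110 XOR 101001 = 000111
  pos 6: 111000 XOR 101001 = 010001
  pos 7: 100011 XOR 101001 = 001010
  pos 9: 101001 XOR 101001 = 000000
Remainder = 00000 (zero — the frame passes the CRC check).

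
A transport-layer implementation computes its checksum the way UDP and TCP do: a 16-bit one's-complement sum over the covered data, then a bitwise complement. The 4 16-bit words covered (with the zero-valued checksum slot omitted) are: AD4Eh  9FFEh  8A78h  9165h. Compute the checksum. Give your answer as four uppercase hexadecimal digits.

96D4

One's-complement addition (fold any carry out of bit 15 back into bit 0):
  0xAD4E + 0x9FFE = 0x14D4C → wrap carry → 0x4D4D
  0x4D4D + 0x8A78 = 0x0D7C5
  0xD7C5 + 0x9165 = 0x1692A → wrap carry → 0x692B
One's-complement sum = 0x692B.
Checksum = ~0x692B & 0xFFFF = 0x96D4.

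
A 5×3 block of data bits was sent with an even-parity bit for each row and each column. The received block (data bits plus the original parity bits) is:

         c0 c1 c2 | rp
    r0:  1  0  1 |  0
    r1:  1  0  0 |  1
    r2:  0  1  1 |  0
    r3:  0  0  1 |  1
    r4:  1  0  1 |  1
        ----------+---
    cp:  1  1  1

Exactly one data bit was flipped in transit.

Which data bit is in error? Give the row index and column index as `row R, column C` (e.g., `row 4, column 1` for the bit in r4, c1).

row 4, column 2

Recompute each row's even parity and compare to rp:
  r0: data parity 0, sent rp 0 → ok
  r1: data parity 1, sent rp 1 → ok
  r2: data parity 0, sent rp 0 → ok
  r3: data parity 1, sent rp 1 → ok
  r4: data parity 0, sent rp 1 → mismatch
Recompute each column's even parity and compare to cp:
  c0: data parity 1, sent cp 1 → ok
  c1: data parity 1, sent cp 1 → ok
  c2: data parity 0, sent cp 1 → mismatch
Exactly one row (r4) and one column (c2) fail → the flipped bit is at their intersection.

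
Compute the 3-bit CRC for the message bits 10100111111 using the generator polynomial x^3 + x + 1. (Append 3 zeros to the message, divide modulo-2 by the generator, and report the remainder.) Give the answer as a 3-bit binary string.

111

Append 3 zeros: 10100111111000. Divide by 1011 (XOR where the leading bit is 1):
  pos 0: 1010 XOR 1011 = 0001
  pos 3: 1011 XOR 1011 = 0000
  pos 7: 1111 XOR 1011 = 0100
  pos 8: 1000 XOR 1011 = 0011
  pos 10: 1100 XOR 1011 = 0111
Remainder (last 3 bits) = 111. This is the CRC / FCS.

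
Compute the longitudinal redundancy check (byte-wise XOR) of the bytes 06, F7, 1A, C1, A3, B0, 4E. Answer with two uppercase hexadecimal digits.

XOR the bytes together:
  start with 0x06
  0x06 ⊕ 0xF7 = 0xF1
  0xF1 ⊕ 0x1A = 0xEB
  0xEB ⊕ 0xC1 = 0x2A
  0x2A ⊕ 0xA3 = 0x89
  0x89 ⊕ 0xB0 = 0x39
  0x39 ⊕ 0x4E = 0x77

77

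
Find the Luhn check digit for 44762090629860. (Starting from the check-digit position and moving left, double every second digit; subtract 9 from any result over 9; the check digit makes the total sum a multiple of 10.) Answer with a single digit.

Partial digits right→left: 0 6 8 9 2 6 0 9 0 2 6 7 4 4
Double every second digit counting from the check-digit position (so the 1st, 3rd, 5th, ... of the partial from the right).
  doubled (with −9 where >9): 0 7 4 0 0 3 8 → sum 22
  kept as-is: 6 9 6 9 2 7 4 → sum 43
Total = 22 + 43 = 65.
Check digit = (10 − (65 mod 10)) mod 10 = 5.

5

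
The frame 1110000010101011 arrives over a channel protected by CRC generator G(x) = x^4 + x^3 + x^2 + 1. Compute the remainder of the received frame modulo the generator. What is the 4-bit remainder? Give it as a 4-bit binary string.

0000

Modulo-2 division of 1110000010101011 by 11101:
  pos 0: 11100 XOR 11101 = 00001
  pos 4: 10001 XOR 11101 = 01100
  pos 5: 11000 XOR 11101 = 00101
  pos 7: 10110 XOR 11101 = 01011
  pos 8: 10111 XOR 11101 = 01010
  pos 9: 10100 XOR 11101 = 01001
  pos 10: 10011 XOR 11101 = 01110
  pos 11: 11101 XOR 11101 = 00000
Remainder = 0000 (zero — the frame passes the CRC check).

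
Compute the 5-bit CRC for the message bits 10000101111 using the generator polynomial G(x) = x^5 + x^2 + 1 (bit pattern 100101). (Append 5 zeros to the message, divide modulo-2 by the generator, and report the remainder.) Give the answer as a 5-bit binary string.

Append 5 zeros: 1000010111100000. Divide by 100101 (XOR where the leading bit is 1):
  pos 0: 100001 XOR 100101 = 000100
  pos 3: 100011 XOR 100101 = 000110
  pos 6: 110110 XOR 100101 = 010011
  pos 7: 100110 XOR 100101 = 000011
Remainder (last 5 bits) = 11000. This is the CRC / FCS.

11000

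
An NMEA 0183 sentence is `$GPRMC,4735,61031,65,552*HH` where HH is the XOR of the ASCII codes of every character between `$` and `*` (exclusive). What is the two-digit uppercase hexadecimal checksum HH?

XOR the ASCII codes of the payload characters:
  'G' = 0x47 → acc = 0x47
  'P' = 0x50 → acc = 0x17
  'R' = 0x52 → acc = 0x45
  'M' = 0x4D → acc = 0x08
  'C' = 0x43 → acc = 0x4B
  ',' = 0x2C → acc = 0x67
  '4' = 0x34 → acc = 0x53
  '7' = 0x37 → acc = 0x64
  '3' = 0x33 → acc = 0x57
  '5' = 0x35 → acc = 0x62
  ',' = 0x2C → acc = 0x4E
  '6' = 0x36 → acc = 0x78
  '1' = 0x31 → acc = 0x49
  '0' = 0x30 → acc = 0x79
  '3' = 0x33 → acc = 0x4A
  '1' = 0x31 → acc = 0x7B
  ',' = 0x2C → acc = 0x57
  '6' = 0x36 → acc = 0x61
  '5' = 0x35 → acc = 0x54
  ',' = 0x2C → acc = 0x78
  '5' = 0x35 → acc = 0x4D
  '5' = 0x35 → acc = 0x78
  '2' = 0x32 → acc = 0x4A
Checksum = 0x4A.

4A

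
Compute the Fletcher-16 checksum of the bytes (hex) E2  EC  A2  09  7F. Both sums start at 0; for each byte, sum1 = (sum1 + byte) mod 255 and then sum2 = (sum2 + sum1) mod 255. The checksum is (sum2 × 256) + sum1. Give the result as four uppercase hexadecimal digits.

9BFA

Running sums (mod 255):
  after byte 0 (E2): sum1=226, sum2=226
  after byte 1 (EC): sum1=207, sum2=178
  after byte 2 (A2): sum1=114, sum2=37
  after byte 3 (09): sum1=123, sum2=160
  after byte 4 (7F): sum1=250, sum2=155
Checksum = sum2·256 + sum1 = 155·256 + 250 = 39930 = 0x9BFA.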